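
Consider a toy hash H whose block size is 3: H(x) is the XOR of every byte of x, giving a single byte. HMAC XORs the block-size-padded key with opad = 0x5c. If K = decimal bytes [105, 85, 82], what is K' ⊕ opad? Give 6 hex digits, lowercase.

Key decimal bytes [105, 85, 82] = 69 55 52 is exactly B = 3 bytes: K' = 69 55 52.
XOR each byte with 0x5c: 69⊕5c=35, 55⊕5c=09, 52⊕5c=0e.

35090e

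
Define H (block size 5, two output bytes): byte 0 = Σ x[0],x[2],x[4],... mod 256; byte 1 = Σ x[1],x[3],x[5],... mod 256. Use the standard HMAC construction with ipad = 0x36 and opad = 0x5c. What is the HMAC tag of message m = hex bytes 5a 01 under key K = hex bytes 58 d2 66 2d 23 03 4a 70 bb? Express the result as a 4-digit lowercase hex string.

46c7

Key hex bytes 58 d2 66 2d 23 03 4a 70 bb is 9 bytes > B = 5, so hash it first: H(key) = e6 72, then zero-pad to 5 bytes: K' = e6 72 00 00 00.
K' ⊕ ipad = d0 44 36 36 36.  K' ⊕ opad = ba 2e 5c 5c 5c.
Inner input = (K'⊕ipad) ∥ m = d0 44 36 36 36 ∥ 5a 01.
Inner hash: even-index sum = 317 mod 256 = 61; odd-index sum = 212 mod 256 = 212 → 3d d4.
Outer input = (K'⊕opad) ∥ inner = ba 2e 5c 5c 5c ∥ 3d d4.
Outer hash (tag): even-index sum = 582 mod 256 = 70; odd-index sum = 199 mod 256 = 199 → 46 c7.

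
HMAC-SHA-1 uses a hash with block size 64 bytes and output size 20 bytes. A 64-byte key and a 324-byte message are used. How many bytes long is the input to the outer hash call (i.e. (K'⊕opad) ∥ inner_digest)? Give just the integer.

Key is 64 ≤ 64 bytes, zero-padded: |K'| = 64.
Outer input = (K'⊕opad) ∥ H(inner) → 64 + 20 = 84 bytes.

84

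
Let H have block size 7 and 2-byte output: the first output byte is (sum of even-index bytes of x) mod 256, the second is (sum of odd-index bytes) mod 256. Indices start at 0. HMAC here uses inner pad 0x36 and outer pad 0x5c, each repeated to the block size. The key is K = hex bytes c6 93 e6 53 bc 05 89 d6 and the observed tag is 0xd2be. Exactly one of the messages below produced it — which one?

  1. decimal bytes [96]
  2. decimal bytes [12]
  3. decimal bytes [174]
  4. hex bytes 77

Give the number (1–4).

Key hex bytes c6 93 e6 53 bc 05 89 d6 is 8 bytes > B = 7, so hash it first: H(key) = f1 c1, then zero-pad to 7 bytes: K' = f1 c1 00 00 00 00 00.
K' ⊕ ipad = c7 f7 36 36 36 36 36; K' ⊕ opad = ad 9d 5c 5c 5c 5c 5c.
m1: inner = H(c7 f7 36 36 36 36 36 60) = 69 c3; tag = H(ad 9d 5c 5c 5c 5c 5c 69 c3) = 84be
m2: inner = H(c7 f7 36 36 36 36 36 0c) = 69 6f; tag = H(ad 9d 5c 5c 5c 5c 5c 69 6f) = 30be
m3: inner = H(c7 f7 36 36 36 36 36 ae) = 69 11; tag = H(ad 9d 5c 5c 5c 5c 5c 69 11) = d2be ← matches
m4: inner = H(c7 f7 36 36 36 36 36 77) = 69 da; tag = H(ad 9d 5c 5c 5c 5c 5c 69 da) = 9bbe

3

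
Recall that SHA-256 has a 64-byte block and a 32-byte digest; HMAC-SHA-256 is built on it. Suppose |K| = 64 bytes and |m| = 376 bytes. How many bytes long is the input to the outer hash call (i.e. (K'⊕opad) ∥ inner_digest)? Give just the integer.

96

Key is 64 ≤ 64 bytes, zero-padded: |K'| = 64.
Outer input = (K'⊕opad) ∥ H(inner) → 64 + 32 = 96 bytes.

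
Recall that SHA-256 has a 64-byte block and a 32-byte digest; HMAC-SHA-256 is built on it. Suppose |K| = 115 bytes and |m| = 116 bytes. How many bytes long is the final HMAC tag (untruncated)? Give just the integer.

32

The tag is one SHA-256 digest: 32 bytes.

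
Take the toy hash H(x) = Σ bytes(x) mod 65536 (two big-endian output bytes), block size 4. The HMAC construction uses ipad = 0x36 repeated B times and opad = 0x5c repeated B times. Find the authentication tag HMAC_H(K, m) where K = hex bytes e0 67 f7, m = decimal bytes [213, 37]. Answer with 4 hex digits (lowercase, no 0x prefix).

0219

Key hex bytes e0 67 f7 is 3 bytes ≤ B = 4; zero-pad to 4 bytes: K' = e0 67 f7 00.
K' ⊕ ipad = d6 51 c1 36.  K' ⊕ opad = bc 3b ab 5c.
Inner input = (K'⊕ipad) ∥ m = d6 51 c1 36 ∥ d5 25.
Inner hash: sum = 214+81+193+54+213+37 = 792 → 03 18.
Outer input = (K'⊕opad) ∥ inner = bc 3b ab 5c ∥ 03 18.
Outer hash (tag): sum = 188+59+171+92+3+24 = 537 → 02 19.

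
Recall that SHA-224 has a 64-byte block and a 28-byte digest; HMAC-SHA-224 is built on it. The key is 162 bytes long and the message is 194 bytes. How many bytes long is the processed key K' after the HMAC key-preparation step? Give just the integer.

64

Key is 162 > 64 bytes, so it is hashed to 28 bytes then zero-padded to 64: |K'| = 64.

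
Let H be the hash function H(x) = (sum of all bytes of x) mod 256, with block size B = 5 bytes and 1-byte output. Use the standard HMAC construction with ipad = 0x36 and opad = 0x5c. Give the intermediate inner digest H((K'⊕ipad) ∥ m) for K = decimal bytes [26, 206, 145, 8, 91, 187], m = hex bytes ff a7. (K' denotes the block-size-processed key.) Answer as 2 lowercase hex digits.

1f

Key decimal bytes [26, 206, 145, 8, 91, 187] = 1a ce 91 08 5b bb is 6 bytes > B = 5, so hash it first: H(key) = 97, then zero-pad to 5 bytes: K' = 97 00 00 00 00.
K' ⊕ ipad = a1 36 36 36 36.
Inner input = a1 36 36 36 36 ∥ ff a7.
Inner hash: sum = 161+54+54+54+54+255+167 = 799; mod 256 = 31 → 1f.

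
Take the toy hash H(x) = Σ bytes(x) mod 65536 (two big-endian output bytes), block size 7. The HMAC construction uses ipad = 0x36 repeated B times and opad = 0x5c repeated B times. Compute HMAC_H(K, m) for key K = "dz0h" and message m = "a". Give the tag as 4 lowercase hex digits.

0219

Key "dz0h" = 64 7a 30 68 is 4 bytes ≤ B = 7; zero-pad to 7 bytes: K' = 64 7a 30 68 00 00 00.
K' ⊕ ipad = 52 4c 06 5e 36 36 36.  K' ⊕ opad = 38 26 6c 34 5c 5c 5c.
Inner input = (K'⊕ipad) ∥ m = 52 4c 06 5e 36 36 36 ∥ 61.
Inner hash: sum = 82+76+6+94+54+54+54+97 = 517 → 02 05.
Outer input = (K'⊕opad) ∥ inner = 38 26 6c 34 5c 5c 5c ∥ 02 05.
Outer hash (tag): sum = 56+38+108+52+92+92+92+2+5 = 537 → 02 19.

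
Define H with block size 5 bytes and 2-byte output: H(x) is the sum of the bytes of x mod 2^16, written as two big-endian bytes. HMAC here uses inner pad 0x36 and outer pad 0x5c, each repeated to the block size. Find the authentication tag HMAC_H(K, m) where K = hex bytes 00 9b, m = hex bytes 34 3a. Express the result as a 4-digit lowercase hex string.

Key hex bytes 00 9b is 2 bytes ≤ B = 5; zero-pad to 5 bytes: K' = 00 9b 00 00 00.
K' ⊕ ipad = 36 ad 36 36 36.  K' ⊕ opad = 5c c7 5c 5c 5c.
Inner input = (K'⊕ipad) ∥ m = 36 ad 36 36 36 ∥ 34 3a.
Inner hash: sum = 54+173+54+54+54+52+58 = 499 → 01 f3.
Outer input = (K'⊕opad) ∥ inner = 5c c7 5c 5c 5c ∥ 01 f3.
Outer hash (tag): sum = 92+199+92+92+92+1+243 = 811 → 03 2b.

032b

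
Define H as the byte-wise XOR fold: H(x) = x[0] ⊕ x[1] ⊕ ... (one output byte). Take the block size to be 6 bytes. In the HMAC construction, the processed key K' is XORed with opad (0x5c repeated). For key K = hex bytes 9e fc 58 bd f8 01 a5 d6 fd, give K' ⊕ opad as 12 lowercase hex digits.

Key hex bytes 9e fc 58 bd f8 01 a5 d6 fd is 9 bytes > B = 6, so hash it first: H(key) = f0, then zero-pad to 6 bytes: K' = f0 00 00 00 00 00.
XOR each byte with 0x5c: f0⊕5c=ac, 00⊕5c=5c, 00⊕5c=5c, 00⊕5c=5c, 00⊕5c=5c, 00⊕5c=5c.

ac5c5c5c5c5c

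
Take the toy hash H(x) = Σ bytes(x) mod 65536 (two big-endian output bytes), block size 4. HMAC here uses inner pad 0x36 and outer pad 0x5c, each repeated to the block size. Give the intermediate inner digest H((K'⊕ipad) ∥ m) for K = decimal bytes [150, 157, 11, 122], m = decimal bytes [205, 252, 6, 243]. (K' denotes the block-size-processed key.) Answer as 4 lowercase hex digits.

Key decimal bytes [150, 157, 11, 122] = 96 9d 0b 7a is exactly B = 4 bytes: K' = 96 9d 0b 7a.
K' ⊕ ipad = a0 ab 3d 4c.
Inner input = a0 ab 3d 4c ∥ cd fc 06 f3.
Inner hash: sum = 160+171+61+76+205+252+6+243 = 1174 → 04 96.

0496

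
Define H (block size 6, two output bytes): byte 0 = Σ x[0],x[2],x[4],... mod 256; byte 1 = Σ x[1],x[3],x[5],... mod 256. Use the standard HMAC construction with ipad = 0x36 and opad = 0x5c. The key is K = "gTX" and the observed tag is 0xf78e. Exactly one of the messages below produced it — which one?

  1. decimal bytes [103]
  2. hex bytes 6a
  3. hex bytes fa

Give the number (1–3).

1

Key "gTX" = 67 54 58 is 3 bytes ≤ B = 6; zero-pad to 6 bytes: K' = 67 54 58 00 00 00.
K' ⊕ ipad = 51 62 6e 36 36 36; K' ⊕ opad = 3b 08 04 5c 5c 5c.
m1: inner = H(51 62 6e 36 36 36 67) = 5c ce; tag = H(3b 08 04 5c 5c 5c 5c ce) = f78e ← matches
m2: inner = H(51 62 6e 36 36 36 6a) = 5f ce; tag = H(3b 08 04 5c 5c 5c 5f ce) = fa8e
m3: inner = H(51 62 6e 36 36 36 fa) = ef ce; tag = H(3b 08 04 5c 5c 5c ef ce) = 8a8e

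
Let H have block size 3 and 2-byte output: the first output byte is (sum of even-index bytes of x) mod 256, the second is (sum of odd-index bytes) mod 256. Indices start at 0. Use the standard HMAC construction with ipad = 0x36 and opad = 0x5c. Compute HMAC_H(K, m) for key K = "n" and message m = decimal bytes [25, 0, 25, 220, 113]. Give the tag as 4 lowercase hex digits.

67c6

Key "n" = 6e is 1 byte ≤ B = 3; zero-pad to 3 bytes: K' = 6e 00 00.
K' ⊕ ipad = 58 36 36.  K' ⊕ opad = 32 5c 5c.
Inner input = (K'⊕ipad) ∥ m = 58 36 36 ∥ 19 00 19 dc 71.
Inner hash: even-index sum = 362 mod 256 = 106; odd-index sum = 217 mod 256 = 217 → 6a d9.
Outer input = (K'⊕opad) ∥ inner = 32 5c 5c ∥ 6a d9.
Outer hash (tag): even-index sum = 359 mod 256 = 103; odd-index sum = 198 mod 256 = 198 → 67 c6.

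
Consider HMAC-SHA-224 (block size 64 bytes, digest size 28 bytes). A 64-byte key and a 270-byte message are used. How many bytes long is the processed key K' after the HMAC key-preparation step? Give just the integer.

Key is 64 ≤ 64 bytes, zero-padded: |K'| = 64.

64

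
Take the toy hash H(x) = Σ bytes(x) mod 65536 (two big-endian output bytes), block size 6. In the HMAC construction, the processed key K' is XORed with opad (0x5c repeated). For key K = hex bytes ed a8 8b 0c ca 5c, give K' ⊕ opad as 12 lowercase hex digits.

Key hex bytes ed a8 8b 0c ca 5c is exactly B = 6 bytes: K' = ed a8 8b 0c ca 5c.
XOR each byte with 0x5c: ed⊕5c=b1, a8⊕5c=f4, 8b⊕5c=d7, 0c⊕5c=50, ca⊕5c=96, 5c⊕5c=00.

b1f4d7509600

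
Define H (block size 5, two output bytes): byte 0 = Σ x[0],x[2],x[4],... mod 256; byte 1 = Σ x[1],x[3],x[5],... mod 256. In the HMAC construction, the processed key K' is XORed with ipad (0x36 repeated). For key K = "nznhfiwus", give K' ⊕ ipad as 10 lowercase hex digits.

Key "nznhfiwus" = 6e 7a 6e 68 66 69 77 75 73 is 9 bytes > B = 5, so hash it first: H(key) = 2c c0, then zero-pad to 5 bytes: K' = 2c c0 00 00 00.
XOR each byte with 0x36: 2c⊕36=1a, c0⊕36=f6, 00⊕36=36, 00⊕36=36, 00⊕36=36.

1af6363636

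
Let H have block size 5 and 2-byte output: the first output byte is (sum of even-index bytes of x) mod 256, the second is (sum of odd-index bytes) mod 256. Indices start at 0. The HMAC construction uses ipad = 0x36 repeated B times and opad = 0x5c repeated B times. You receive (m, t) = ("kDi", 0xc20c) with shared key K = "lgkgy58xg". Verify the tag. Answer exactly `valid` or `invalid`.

valid

Key "lgkgy58xg" = 6c 67 6b 67 79 35 38 78 67 is 9 bytes > B = 5, so hash it first: H(key) = ef 7b, then zero-pad to 5 bytes: K' = ef 7b 00 00 00.
K' ⊕ ipad = d9 4d 36 36 36; K' ⊕ opad = b3 27 5c 5c 5c.
Inner hash: even-index sum = 393 mod 256 = 137; odd-index sum = 343 mod 256 = 87 → 89 57.
Outer hash (recomputed tag): even-index sum = 450 mod 256 = 194; odd-index sum = 268 mod 256 = 12 → c2 0c.
Recomputed tag = c20c; claimed = c20c → match.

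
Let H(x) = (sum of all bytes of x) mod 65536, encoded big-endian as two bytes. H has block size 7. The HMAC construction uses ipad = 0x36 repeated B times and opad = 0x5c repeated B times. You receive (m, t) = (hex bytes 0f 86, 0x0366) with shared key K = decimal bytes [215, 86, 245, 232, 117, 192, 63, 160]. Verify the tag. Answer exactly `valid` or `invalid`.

Key decimal bytes [215, 86, 245, 232, 117, 192, 63, 160] = d7 56 f5 e8 75 c0 3f a0 is 8 bytes > B = 7, so hash it first: H(key) = 05 1e, then zero-pad to 7 bytes: K' = 05 1e 00 00 00 00 00.
K' ⊕ ipad = 33 28 36 36 36 36 36; K' ⊕ opad = 59 42 5c 5c 5c 5c 5c.
Inner hash: sum = 51+40+54+54+54+54+54+15+134 = 510 → 01 fe.
Outer hash (recomputed tag): sum = 89+66+92+92+92+92+92+1+254 = 870 → 03 66.
Recomputed tag = 0366; claimed = 0366 → match.

valid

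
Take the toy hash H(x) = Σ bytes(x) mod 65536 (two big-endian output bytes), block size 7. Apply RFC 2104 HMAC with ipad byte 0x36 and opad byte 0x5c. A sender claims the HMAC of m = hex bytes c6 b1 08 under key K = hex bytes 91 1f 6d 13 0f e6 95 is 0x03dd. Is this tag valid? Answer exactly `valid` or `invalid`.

Key hex bytes 91 1f 6d 13 0f e6 95 is exactly B = 7 bytes: K' = 91 1f 6d 13 0f e6 95.
K' ⊕ ipad = a7 29 5b 25 39 d0 a3; K' ⊕ opad = cd 43 31 4f 53 ba c9.
Inner hash: sum = 167+41+91+37+57+208+163+198+177+8 = 1147 → 04 7b.
Outer hash (recomputed tag): sum = 205+67+49+79+83+186+201+4+123 = 997 → 03 e5.
Recomputed tag = 03e5; claimed = 03dd → mismatch.

invalid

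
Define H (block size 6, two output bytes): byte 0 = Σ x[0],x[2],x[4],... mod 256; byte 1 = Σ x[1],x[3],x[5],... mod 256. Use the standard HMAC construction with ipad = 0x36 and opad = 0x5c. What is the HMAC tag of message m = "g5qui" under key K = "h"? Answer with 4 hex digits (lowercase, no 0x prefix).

f760

Key "h" = 68 is 1 byte ≤ B = 6; zero-pad to 6 bytes: K' = 68 00 00 00 00 00.
K' ⊕ ipad = 5e 36 36 36 36 36.  K' ⊕ opad = 34 5c 5c 5c 5c 5c.
Inner input = (K'⊕ipad) ∥ m = 5e 36 36 36 36 36 ∥ 67 35 71 75 69.
Inner hash: even-index sum = 523 mod 256 = 11; odd-index sum = 332 mod 256 = 76 → 0b 4c.
Outer input = (K'⊕opad) ∥ inner = 34 5c 5c 5c 5c 5c ∥ 0b 4c.
Outer hash (tag): even-index sum = 247 mod 256 = 247; odd-index sum = 352 mod 256 = 96 → f7 60.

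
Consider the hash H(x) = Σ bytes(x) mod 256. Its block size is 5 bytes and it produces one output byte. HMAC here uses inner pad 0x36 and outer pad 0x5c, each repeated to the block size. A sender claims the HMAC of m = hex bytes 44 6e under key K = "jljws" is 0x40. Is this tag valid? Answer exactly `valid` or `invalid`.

valid

Key "jljws" = 6a 6c 6a 77 73 is exactly B = 5 bytes: K' = 6a 6c 6a 77 73.
K' ⊕ ipad = 5c 5a 5c 41 45; K' ⊕ opad = 36 30 36 2b 2f.
Inner hash: sum = 92+90+92+65+69+68+110 = 586; mod 256 = 74 → 4a.
Outer hash (recomputed tag): sum = 54+48+54+43+47+74 = 320; mod 256 = 64 → 40.
Recomputed tag = 40; claimed = 40 → match.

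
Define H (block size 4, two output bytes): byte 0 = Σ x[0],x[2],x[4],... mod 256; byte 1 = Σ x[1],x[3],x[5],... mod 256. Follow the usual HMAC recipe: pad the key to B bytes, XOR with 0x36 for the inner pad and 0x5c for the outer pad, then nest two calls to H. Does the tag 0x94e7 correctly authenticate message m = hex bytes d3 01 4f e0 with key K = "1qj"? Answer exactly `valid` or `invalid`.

Key "1qj" = 31 71 6a is 3 bytes ≤ B = 4; zero-pad to 4 bytes: K' = 31 71 6a 00.
K' ⊕ ipad = 07 47 5c 36; K' ⊕ opad = 6d 2d 36 5c.
Inner hash: even-index sum = 389 mod 256 = 133; odd-index sum = 350 mod 256 = 94 → 85 5e.
Outer hash (recomputed tag): even-index sum = 296 mod 256 = 40; odd-index sum = 231 mod 256 = 231 → 28 e7.
Recomputed tag = 28e7; claimed = 94e7 → mismatch.

invalid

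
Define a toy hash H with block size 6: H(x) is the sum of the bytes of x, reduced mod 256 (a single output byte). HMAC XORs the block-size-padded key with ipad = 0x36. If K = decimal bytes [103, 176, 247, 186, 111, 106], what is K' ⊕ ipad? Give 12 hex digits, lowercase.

Key decimal bytes [103, 176, 247, 186, 111, 106] = 67 b0 f7 ba 6f 6a is exactly B = 6 bytes: K' = 67 b0 f7 ba 6f 6a.
XOR each byte with 0x36: 67⊕36=51, b0⊕36=86, f7⊕36=c1, ba⊕36=8c, 6f⊕36=59, 6a⊕36=5c.

5186c18c595c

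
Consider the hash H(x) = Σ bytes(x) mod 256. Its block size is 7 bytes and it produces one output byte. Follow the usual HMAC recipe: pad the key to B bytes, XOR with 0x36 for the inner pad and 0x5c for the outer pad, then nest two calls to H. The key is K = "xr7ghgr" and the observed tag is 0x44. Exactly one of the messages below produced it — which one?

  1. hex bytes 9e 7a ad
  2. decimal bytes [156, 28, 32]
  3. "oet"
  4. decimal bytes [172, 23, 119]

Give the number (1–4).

Key "xr7ghgr" = 78 72 37 67 68 67 72 is exactly B = 7 bytes: K' = 78 72 37 67 68 67 72.
K' ⊕ ipad = 4e 44 01 51 5e 51 44; K' ⊕ opad = 24 2e 6b 3b 34 3b 2e.
m1: inner = H(4e 44 01 51 5e 51 44 9e 7a ad) = 9c; tag = H(24 2e 6b 3b 34 3b 2e 9c) = 31
m2: inner = H(4e 44 01 51 5e 51 44 9c 1c 20) = af; tag = H(24 2e 6b 3b 34 3b 2e af) = 44 ← matches
m3: inner = H(4e 44 01 51 5e 51 44 6f 65 74) = 1f; tag = H(24 2e 6b 3b 34 3b 2e 1f) = b4
m4: inner = H(4e 44 01 51 5e 51 44 ac 17 77) = 11; tag = H(24 2e 6b 3b 34 3b 2e 11) = a6

2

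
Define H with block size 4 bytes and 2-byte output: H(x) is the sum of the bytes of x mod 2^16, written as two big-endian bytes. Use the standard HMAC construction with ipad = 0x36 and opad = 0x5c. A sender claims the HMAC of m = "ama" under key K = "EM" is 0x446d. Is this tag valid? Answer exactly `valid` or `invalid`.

Key "EM" = 45 4d is 2 bytes ≤ B = 4; zero-pad to 4 bytes: K' = 45 4d 00 00.
K' ⊕ ipad = 73 7b 36 36; K' ⊕ opad = 19 11 5c 5c.
Inner hash: sum = 115+123+54+54+97+109+97 = 649 → 02 89.
Outer hash (recomputed tag): sum = 25+17+92+92+2+137 = 365 → 01 6d.
Recomputed tag = 016d; claimed = 446d → mismatch.

invalid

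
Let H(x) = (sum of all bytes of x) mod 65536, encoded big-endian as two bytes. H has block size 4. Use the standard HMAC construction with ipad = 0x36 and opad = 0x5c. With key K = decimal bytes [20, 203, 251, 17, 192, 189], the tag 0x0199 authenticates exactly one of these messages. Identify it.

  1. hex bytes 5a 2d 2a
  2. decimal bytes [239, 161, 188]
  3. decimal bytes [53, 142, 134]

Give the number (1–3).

Key decimal bytes [20, 203, 251, 17, 192, 189] = 14 cb fb 11 c0 bd is 6 bytes > B = 4, so hash it first: H(key) = 03 68, then zero-pad to 4 bytes: K' = 03 68 00 00.
K' ⊕ ipad = 35 5e 36 36; K' ⊕ opad = 5f 34 5c 5c.
m1: inner = H(35 5e 36 36 5a 2d 2a) = 01 b0; tag = H(5f 34 5c 5c 01 b0) = 01fc
m2: inner = H(35 5e 36 36 ef a1 bc) = 03 4b; tag = H(5f 34 5c 5c 03 4b) = 0199 ← matches
m3: inner = H(35 5e 36 36 35 8e 86) = 02 48; tag = H(5f 34 5c 5c 02 48) = 0195

2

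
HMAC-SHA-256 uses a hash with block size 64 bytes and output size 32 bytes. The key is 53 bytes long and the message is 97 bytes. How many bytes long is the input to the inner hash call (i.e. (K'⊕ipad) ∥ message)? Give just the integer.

Key is 53 ≤ 64 bytes, zero-padded: |K'| = 64.
Inner input = (K'⊕ipad) ∥ m → 64 + 97 = 161 bytes.

161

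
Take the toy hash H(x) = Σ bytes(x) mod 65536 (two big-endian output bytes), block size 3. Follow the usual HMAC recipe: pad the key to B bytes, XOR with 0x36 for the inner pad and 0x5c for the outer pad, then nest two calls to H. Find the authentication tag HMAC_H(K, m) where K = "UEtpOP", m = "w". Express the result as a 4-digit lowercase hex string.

0108

Key "UEtpOP" = 55 45 74 70 4f 50 is 6 bytes > B = 3, so hash it first: H(key) = 02 1d, then zero-pad to 3 bytes: K' = 02 1d 00.
K' ⊕ ipad = 34 2b 36.  K' ⊕ opad = 5e 41 5c.
Inner input = (K'⊕ipad) ∥ m = 34 2b 36 ∥ 77.
Inner hash: sum = 52+43+54+119 = 268 → 01 0c.
Outer input = (K'⊕opad) ∥ inner = 5e 41 5c ∥ 01 0c.
Outer hash (tag): sum = 94+65+92+1+12 = 264 → 01 08.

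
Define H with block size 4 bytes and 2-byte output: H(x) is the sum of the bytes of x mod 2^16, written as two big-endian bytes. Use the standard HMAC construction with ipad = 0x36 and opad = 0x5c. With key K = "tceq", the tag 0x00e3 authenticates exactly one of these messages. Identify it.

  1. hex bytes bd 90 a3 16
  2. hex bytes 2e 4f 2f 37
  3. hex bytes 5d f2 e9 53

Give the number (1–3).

Key "tceq" = 74 63 65 71 is exactly B = 4 bytes: K' = 74 63 65 71.
K' ⊕ ipad = 42 55 53 47; K' ⊕ opad = 28 3f 39 2d.
m1: inner = H(42 55 53 47 bd 90 a3 16) = 03 37; tag = H(28 3f 39 2d 03 37) = 0107
m2: inner = H(42 55 53 47 2e 4f 2f 37) = 02 14; tag = H(28 3f 39 2d 02 14) = 00e3 ← matches
m3: inner = H(42 55 53 47 5d f2 e9 53) = 03 bc; tag = H(28 3f 39 2d 03 bc) = 018c

2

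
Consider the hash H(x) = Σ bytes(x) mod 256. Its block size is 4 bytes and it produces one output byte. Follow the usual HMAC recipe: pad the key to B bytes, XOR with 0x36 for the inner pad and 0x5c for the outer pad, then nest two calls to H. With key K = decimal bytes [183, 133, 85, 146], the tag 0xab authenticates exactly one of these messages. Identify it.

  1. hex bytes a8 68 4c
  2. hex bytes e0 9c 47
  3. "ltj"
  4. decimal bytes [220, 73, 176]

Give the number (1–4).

Key decimal bytes [183, 133, 85, 146] = b7 85 55 92 is exactly B = 4 bytes: K' = b7 85 55 92.
K' ⊕ ipad = 81 b3 63 a4; K' ⊕ opad = eb d9 09 ce.
m1: inner = H(81 b3 63 a4 a8 68 4c) = 97; tag = H(eb d9 09 ce 97) = 32
m2: inner = H(81 b3 63 a4 e0 9c 47) = fe; tag = H(eb d9 09 ce fe) = 99
m3: inner = H(81 b3 63 a4 6c 74 6a) = 85; tag = H(eb d9 09 ce 85) = 20
m4: inner = H(81 b3 63 a4 dc 49 b0) = 10; tag = H(eb d9 09 ce 10) = ab ← matches

4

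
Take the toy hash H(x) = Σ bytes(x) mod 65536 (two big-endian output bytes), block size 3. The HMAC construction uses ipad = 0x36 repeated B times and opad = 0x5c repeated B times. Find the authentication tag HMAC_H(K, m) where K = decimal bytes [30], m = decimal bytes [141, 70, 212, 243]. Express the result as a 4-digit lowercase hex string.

Key decimal bytes [30] = 1e is 1 byte ≤ B = 3; zero-pad to 3 bytes: K' = 1e 00 00.
K' ⊕ ipad = 28 36 36.  K' ⊕ opad = 42 5c 5c.
Inner input = (K'⊕ipad) ∥ m = 28 36 36 ∥ 8d 46 d4 f3.
Inner hash: sum = 40+54+54+141+70+212+243 = 814 → 03 2e.
Outer input = (K'⊕opad) ∥ inner = 42 5c 5c ∥ 03 2e.
Outer hash (tag): sum = 66+92+92+3+46 = 299 → 01 2b.

012b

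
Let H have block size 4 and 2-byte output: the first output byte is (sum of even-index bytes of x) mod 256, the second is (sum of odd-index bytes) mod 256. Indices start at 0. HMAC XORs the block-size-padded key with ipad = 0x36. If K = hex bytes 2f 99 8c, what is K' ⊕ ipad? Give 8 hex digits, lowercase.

Key hex bytes 2f 99 8c is 3 bytes ≤ B = 4; zero-pad to 4 bytes: K' = 2f 99 8c 00.
XOR each byte with 0x36: 2f⊕36=19, 99⊕36=af, 8c⊕36=ba, 00⊕36=36.

19afba36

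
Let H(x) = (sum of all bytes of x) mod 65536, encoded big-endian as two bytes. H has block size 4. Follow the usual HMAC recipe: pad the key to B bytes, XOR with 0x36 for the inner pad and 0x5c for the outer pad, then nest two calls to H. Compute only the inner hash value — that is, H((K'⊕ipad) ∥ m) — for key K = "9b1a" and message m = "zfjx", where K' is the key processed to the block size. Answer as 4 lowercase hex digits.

Key "9b1a" = 39 62 31 61 is exactly B = 4 bytes: K' = 39 62 31 61.
K' ⊕ ipad = 0f 54 07 57.
Inner input = 0f 54 07 57 ∥ 7a 66 6a 78.
Inner hash: sum = 15+84+7+87+122+102+106+120 = 643 → 02 83.

0283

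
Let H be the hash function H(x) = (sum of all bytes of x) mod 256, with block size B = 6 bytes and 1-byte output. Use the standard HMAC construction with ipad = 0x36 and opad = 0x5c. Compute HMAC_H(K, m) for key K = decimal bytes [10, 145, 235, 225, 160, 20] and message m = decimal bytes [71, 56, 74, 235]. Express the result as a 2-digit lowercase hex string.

de

Key decimal bytes [10, 145, 235, 225, 160, 20] = 0a 91 eb e1 a0 14 is exactly B = 6 bytes: K' = 0a 91 eb e1 a0 14.
K' ⊕ ipad = 3c a7 dd d7 96 22.  K' ⊕ opad = 56 cd b7 bd fc 48.
Inner input = (K'⊕ipad) ∥ m = 3c a7 dd d7 96 22 ∥ 47 38 4a eb.
Inner hash: sum = 60+167+221+215+150+34+71+56+74+235 = 1283; mod 256 = 3 → 03.
Outer input = (K'⊕opad) ∥ inner = 56 cd b7 bd fc 48 ∥ 03.
Outer hash (tag): sum = 86+205+183+189+252+72+3 = 990; mod 256 = 222 → de.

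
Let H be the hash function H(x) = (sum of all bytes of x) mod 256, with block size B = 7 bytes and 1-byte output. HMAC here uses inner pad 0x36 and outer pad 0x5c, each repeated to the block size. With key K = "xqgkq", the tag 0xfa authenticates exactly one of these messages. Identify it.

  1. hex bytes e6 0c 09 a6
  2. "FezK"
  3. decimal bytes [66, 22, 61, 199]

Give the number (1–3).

Key "xqgkq" = 78 71 67 6b 71 is 5 bytes ≤ B = 7; zero-pad to 7 bytes: K' = 78 71 67 6b 71 00 00.
K' ⊕ ipad = 4e 47 51 5d 47 36 36; K' ⊕ opad = 24 2d 3b 37 2d 5c 5c.
m1: inner = H(4e 47 51 5d 47 36 36 e6 0c 09 a6) = 97; tag = H(24 2d 3b 37 2d 5c 5c 97) = 3f
m2: inner = H(4e 47 51 5d 47 36 36 46 65 7a 4b) = 66; tag = H(24 2d 3b 37 2d 5c 5c 66) = 0e
m3: inner = H(4e 47 51 5d 47 36 36 42 16 3d c7) = 52; tag = H(24 2d 3b 37 2d 5c 5c 52) = fa ← matches

3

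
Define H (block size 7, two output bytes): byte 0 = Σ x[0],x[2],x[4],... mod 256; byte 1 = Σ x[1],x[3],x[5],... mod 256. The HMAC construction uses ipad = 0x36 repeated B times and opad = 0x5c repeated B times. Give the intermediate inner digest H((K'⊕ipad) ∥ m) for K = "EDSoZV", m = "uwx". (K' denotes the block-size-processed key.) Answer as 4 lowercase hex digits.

f118

Key "EDSoZV" = 45 44 53 6f 5a 56 is 6 bytes ≤ B = 7; zero-pad to 7 bytes: K' = 45 44 53 6f 5a 56 00.
K' ⊕ ipad = 73 72 65 59 6c 60 36.
Inner input = 73 72 65 59 6c 60 36 ∥ 75 77 78.
Inner hash: even-index sum = 497 mod 256 = 241; odd-index sum = 536 mod 256 = 24 → f1 18.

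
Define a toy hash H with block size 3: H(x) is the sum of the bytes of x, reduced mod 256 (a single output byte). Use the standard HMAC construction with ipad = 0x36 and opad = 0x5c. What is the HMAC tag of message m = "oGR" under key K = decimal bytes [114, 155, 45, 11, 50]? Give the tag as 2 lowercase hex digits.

98

Key decimal bytes [114, 155, 45, 11, 50] = 72 9b 2d 0b 32 is 5 bytes > B = 3, so hash it first: H(key) = 77, then zero-pad to 3 bytes: K' = 77 00 00.
K' ⊕ ipad = 41 36 36.  K' ⊕ opad = 2b 5c 5c.
Inner input = (K'⊕ipad) ∥ m = 41 36 36 ∥ 6f 47 52.
Inner hash: sum = 65+54+54+111+71+82 = 437; mod 256 = 181 → b5.
Outer input = (K'⊕opad) ∥ inner = 2b 5c 5c ∥ b5.
Outer hash (tag): sum = 43+92+92+181 = 408; mod 256 = 152 → 98.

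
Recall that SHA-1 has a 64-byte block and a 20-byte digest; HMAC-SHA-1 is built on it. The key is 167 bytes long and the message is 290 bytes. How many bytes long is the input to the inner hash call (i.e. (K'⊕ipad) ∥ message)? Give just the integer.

354

Key is 167 > 64 bytes, so it is hashed to 20 bytes then zero-padded to 64: |K'| = 64.
Inner input = (K'⊕ipad) ∥ m → 64 + 290 = 354 bytes.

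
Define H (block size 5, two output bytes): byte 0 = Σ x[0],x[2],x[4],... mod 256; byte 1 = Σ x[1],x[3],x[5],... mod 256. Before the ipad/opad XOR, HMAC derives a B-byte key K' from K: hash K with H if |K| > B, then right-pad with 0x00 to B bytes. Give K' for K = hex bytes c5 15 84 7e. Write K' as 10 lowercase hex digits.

c515847e00

Key hex bytes c5 15 84 7e is 4 bytes ≤ B = 5; zero-pad to 5 bytes: K' = c5 15 84 7e 00.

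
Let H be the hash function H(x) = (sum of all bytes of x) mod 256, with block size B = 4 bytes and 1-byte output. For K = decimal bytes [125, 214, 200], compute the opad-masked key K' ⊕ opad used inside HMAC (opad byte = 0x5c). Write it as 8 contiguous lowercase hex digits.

Key decimal bytes [125, 214, 200] = 7d d6 c8 is 3 bytes ≤ B = 4; zero-pad to 4 bytes: K' = 7d d6 c8 00.
XOR each byte with 0x5c: 7d⊕5c=21, d6⊕5c=8a, c8⊕5c=94, 00⊕5c=5c.

218a945c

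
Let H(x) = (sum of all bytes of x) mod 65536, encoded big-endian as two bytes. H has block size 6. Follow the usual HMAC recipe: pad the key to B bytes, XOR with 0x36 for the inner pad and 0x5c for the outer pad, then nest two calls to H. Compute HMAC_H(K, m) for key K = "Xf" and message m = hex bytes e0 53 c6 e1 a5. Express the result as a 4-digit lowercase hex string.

01c8

Key "Xf" = 58 66 is 2 bytes ≤ B = 6; zero-pad to 6 bytes: K' = 58 66 00 00 00 00.
K' ⊕ ipad = 6e 50 36 36 36 36.  K' ⊕ opad = 04 3a 5c 5c 5c 5c.
Inner input = (K'⊕ipad) ∥ m = 6e 50 36 36 36 36 ∥ e0 53 c6 e1 a5.
Inner hash: sum = 110+80+54+54+54+54+224+83+198+225+165 = 1301 → 05 15.
Outer input = (K'⊕opad) ∥ inner = 04 3a 5c 5c 5c 5c ∥ 05 15.
Outer hash (tag): sum = 4+58+92+92+92+92+5+21 = 456 → 01 c8.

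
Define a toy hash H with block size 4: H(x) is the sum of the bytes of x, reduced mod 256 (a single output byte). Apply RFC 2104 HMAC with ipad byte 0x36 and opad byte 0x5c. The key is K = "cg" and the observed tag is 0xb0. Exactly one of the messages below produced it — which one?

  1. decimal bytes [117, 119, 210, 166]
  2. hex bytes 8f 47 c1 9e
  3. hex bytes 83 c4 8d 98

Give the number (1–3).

3

Key "cg" = 63 67 is 2 bytes ≤ B = 4; zero-pad to 4 bytes: K' = 63 67 00 00.
K' ⊕ ipad = 55 51 36 36; K' ⊕ opad = 3f 3b 5c 5c.
m1: inner = H(55 51 36 36 75 77 d2 a6) = 76; tag = H(3f 3b 5c 5c 76) = a8
m2: inner = H(55 51 36 36 8f 47 c1 9e) = 47; tag = H(3f 3b 5c 5c 47) = 79
m3: inner = H(55 51 36 36 83 c4 8d 98) = 7e; tag = H(3f 3b 5c 5c 7e) = b0 ← matches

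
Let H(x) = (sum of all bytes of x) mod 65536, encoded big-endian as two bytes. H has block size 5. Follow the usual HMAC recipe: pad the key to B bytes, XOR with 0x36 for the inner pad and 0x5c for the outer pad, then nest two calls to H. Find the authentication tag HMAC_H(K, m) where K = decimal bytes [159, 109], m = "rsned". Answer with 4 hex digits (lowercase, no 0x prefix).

Key decimal bytes [159, 109] = 9f 6d is 2 bytes ≤ B = 5; zero-pad to 5 bytes: K' = 9f 6d 00 00 00.
K' ⊕ ipad = a9 5b 36 36 36.  K' ⊕ opad = c3 31 5c 5c 5c.
Inner input = (K'⊕ipad) ∥ m = a9 5b 36 36 36 ∥ 72 73 6e 65 64.
Inner hash: sum = 169+91+54+54+54+114+115+110+101+100 = 962 → 03 c2.
Outer input = (K'⊕opad) ∥ inner = c3 31 5c 5c 5c ∥ 03 c2.
Outer hash (tag): sum = 195+49+92+92+92+3+194 = 717 → 02 cd.

02cd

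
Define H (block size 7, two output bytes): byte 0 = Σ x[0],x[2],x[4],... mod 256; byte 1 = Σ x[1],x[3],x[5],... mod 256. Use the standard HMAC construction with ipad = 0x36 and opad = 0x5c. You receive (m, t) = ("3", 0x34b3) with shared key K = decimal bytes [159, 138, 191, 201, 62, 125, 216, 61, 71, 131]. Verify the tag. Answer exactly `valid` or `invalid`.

Key decimal bytes [159, 138, 191, 201, 62, 125, 216, 61, 71, 131] = 9f 8a bf c9 3e 7d d8 3d 47 83 is 10 bytes > B = 7, so hash it first: H(key) = bb 90, then zero-pad to 7 bytes: K' = bb 90 00 00 00 00 00.
K' ⊕ ipad = 8d a6 36 36 36 36 36; K' ⊕ opad = e7 cc 5c 5c 5c 5c 5c.
Inner hash: even-index sum = 303 mod 256 = 47; odd-index sum = 325 mod 256 = 69 → 2f 45.
Outer hash (recomputed tag): even-index sum = 576 mod 256 = 64; odd-index sum = 435 mod 256 = 179 → 40 b3.
Recomputed tag = 40b3; claimed = 34b3 → mismatch.

invalid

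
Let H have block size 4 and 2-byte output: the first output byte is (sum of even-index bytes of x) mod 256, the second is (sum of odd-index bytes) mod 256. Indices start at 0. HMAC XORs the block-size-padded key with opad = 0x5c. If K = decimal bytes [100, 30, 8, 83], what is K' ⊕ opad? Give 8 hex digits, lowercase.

Key decimal bytes [100, 30, 8, 83] = 64 1e 08 53 is exactly B = 4 bytes: K' = 64 1e 08 53.
XOR each byte with 0x5c: 64⊕5c=38, 1e⊕5c=42, 08⊕5c=54, 53⊕5c=0f.

3842540f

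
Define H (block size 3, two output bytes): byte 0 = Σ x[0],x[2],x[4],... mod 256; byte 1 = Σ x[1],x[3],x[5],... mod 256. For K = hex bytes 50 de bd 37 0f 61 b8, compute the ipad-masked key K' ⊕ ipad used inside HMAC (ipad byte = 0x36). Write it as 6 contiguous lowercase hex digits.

e24036

Key hex bytes 50 de bd 37 0f 61 b8 is 7 bytes > B = 3, so hash it first: H(key) = d4 76, then zero-pad to 3 bytes: K' = d4 76 00.
XOR each byte with 0x36: d4⊕36=e2, 76⊕36=40, 00⊕36=36.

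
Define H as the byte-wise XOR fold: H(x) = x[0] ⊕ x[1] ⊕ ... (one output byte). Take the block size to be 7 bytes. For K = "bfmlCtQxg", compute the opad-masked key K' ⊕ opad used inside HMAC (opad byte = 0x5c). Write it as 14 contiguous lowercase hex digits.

Key "bfmlCtQxg" = 62 66 6d 6c 43 74 51 78 67 is 9 bytes > B = 7, so hash it first: H(key) = 7c, then zero-pad to 7 bytes: K' = 7c 00 00 00 00 00 00.
XOR each byte with 0x5c: 7c⊕5c=20, 00⊕5c=5c, 00⊕5c=5c, 00⊕5c=5c, 00⊕5c=5c, 00⊕5c=5c, 00⊕5c=5c.

205c5c5c5c5c5c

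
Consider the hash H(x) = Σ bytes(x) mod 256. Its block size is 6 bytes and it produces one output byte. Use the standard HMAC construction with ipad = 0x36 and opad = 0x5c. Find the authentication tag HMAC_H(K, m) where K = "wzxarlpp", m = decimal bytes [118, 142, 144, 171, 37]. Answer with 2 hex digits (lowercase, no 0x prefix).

Key "wzxarlpp" = 77 7a 78 61 72 6c 70 70 is 8 bytes > B = 6, so hash it first: H(key) = 88, then zero-pad to 6 bytes: K' = 88 00 00 00 00 00.
K' ⊕ ipad = be 36 36 36 36 36.  K' ⊕ opad = d4 5c 5c 5c 5c 5c.
Inner input = (K'⊕ipad) ∥ m = be 36 36 36 36 36 ∥ 76 8e 90 ab 25.
Inner hash: sum = 190+54+54+54+54+54+118+142+144+171+37 = 1072; mod 256 = 48 → 30.
Outer input = (K'⊕opad) ∥ inner = d4 5c 5c 5c 5c 5c ∥ 30.
Outer hash (tag): sum = 212+92+92+92+92+92+48 = 720; mod 256 = 208 → d0.

d0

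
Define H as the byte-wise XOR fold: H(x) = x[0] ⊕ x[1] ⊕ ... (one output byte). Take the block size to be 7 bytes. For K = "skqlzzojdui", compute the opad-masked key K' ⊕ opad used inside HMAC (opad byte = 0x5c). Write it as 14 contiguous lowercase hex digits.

245c5c5c5c5c5c

Key "skqlzzojdui" = 73 6b 71 6c 7a 7a 6f 6a 64 75 69 is 11 bytes > B = 7, so hash it first: H(key) = 78, then zero-pad to 7 bytes: K' = 78 00 00 00 00 00 00.
XOR each byte with 0x5c: 78⊕5c=24, 00⊕5c=5c, 00⊕5c=5c, 00⊕5c=5c, 00⊕5c=5c, 00⊕5c=5c, 00⊕5c=5c.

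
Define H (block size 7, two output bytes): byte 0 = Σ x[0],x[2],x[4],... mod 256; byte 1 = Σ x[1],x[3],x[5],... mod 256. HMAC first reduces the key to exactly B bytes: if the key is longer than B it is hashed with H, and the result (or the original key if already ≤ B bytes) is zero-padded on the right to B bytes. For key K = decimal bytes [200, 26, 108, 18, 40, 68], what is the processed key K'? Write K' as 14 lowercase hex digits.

Key decimal bytes [200, 26, 108, 18, 40, 68] = c8 1a 6c 12 28 44 is 6 bytes ≤ B = 7; zero-pad to 7 bytes: K' = c8 1a 6c 12 28 44 00.

c81a6c12284400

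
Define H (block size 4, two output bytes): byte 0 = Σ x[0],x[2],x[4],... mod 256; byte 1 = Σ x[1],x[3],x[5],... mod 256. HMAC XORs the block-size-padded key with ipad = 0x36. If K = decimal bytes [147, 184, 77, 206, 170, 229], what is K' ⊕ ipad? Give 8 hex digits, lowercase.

bc5d3636

Key decimal bytes [147, 184, 77, 206, 170, 229] = 93 b8 4d ce aa e5 is 6 bytes > B = 4, so hash it first: H(key) = 8a 6b, then zero-pad to 4 bytes: K' = 8a 6b 00 00.
XOR each byte with 0x36: 8a⊕36=bc, 6b⊕36=5d, 00⊕36=36, 00⊕36=36.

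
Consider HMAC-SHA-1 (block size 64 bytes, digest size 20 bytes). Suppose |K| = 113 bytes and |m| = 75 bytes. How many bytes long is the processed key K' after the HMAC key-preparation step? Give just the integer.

Key is 113 > 64 bytes, so it is hashed to 20 bytes then zero-padded to 64: |K'| = 64.

64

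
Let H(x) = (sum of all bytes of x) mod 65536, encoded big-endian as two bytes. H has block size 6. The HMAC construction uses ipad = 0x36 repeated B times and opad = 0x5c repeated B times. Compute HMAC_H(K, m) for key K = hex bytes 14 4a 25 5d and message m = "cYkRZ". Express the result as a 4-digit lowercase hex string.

Key hex bytes 14 4a 25 5d is 4 bytes ≤ B = 6; zero-pad to 6 bytes: K' = 14 4a 25 5d 00 00.
K' ⊕ ipad = 22 7c 13 6b 36 36.  K' ⊕ opad = 48 16 79 01 5c 5c.
Inner input = (K'⊕ipad) ∥ m = 22 7c 13 6b 36 36 ∥ 63 59 6b 52 5a.
Inner hash: sum = 34+124+19+107+54+54+99+89+107+82+90 = 859 → 03 5b.
Outer input = (K'⊕opad) ∥ inner = 48 16 79 01 5c 5c ∥ 03 5b.
Outer hash (tag): sum = 72+22+121+1+92+92+3+91 = 494 → 01 ee.

01ee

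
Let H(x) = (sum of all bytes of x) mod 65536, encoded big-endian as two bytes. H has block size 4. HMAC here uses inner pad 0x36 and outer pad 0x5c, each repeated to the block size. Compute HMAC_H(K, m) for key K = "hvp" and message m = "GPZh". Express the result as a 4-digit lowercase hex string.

Key "hvp" = 68 76 70 is 3 bytes ≤ B = 4; zero-pad to 4 bytes: K' = 68 76 70 00.
K' ⊕ ipad = 5e 40 46 36.  K' ⊕ opad = 34 2a 2c 5c.
Inner input = (K'⊕ipad) ∥ m = 5e 40 46 36 ∥ 47 50 5a 68.
Inner hash: sum = 94+64+70+54+71+80+90+104 = 627 → 02 73.
Outer input = (K'⊕opad) ∥ inner = 34 2a 2c 5c ∥ 02 73.
Outer hash (tag): sum = 52+42+44+92+2+115 = 347 → 01 5b.

015b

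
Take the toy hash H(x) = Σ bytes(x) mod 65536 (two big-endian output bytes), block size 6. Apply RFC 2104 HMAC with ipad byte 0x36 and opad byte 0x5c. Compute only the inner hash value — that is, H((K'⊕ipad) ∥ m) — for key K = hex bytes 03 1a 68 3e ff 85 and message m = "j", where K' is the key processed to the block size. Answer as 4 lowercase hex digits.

02ad

Key hex bytes 03 1a 68 3e ff 85 is exactly B = 6 bytes: K' = 03 1a 68 3e ff 85.
K' ⊕ ipad = 35 2c 5e 08 c9 b3.
Inner input = 35 2c 5e 08 c9 b3 ∥ 6a.
Inner hash: sum = 53+44+94+8+201+179+106 = 685 → 02 ad.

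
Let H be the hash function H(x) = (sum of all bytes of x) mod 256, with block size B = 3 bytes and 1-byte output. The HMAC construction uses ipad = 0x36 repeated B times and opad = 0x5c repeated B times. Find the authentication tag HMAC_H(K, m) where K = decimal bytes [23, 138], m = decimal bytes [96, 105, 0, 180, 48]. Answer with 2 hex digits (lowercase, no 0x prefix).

3d

Key decimal bytes [23, 138] = 17 8a is 2 bytes ≤ B = 3; zero-pad to 3 bytes: K' = 17 8a 00.
K' ⊕ ipad = 21 bc 36.  K' ⊕ opad = 4b d6 5c.
Inner input = (K'⊕ipad) ∥ m = 21 bc 36 ∥ 60 69 00 b4 30.
Inner hash: sum = 33+188+54+96+105+0+180+48 = 704; mod 256 = 192 → c0.
Outer input = (K'⊕opad) ∥ inner = 4b d6 5c ∥ c0.
Outer hash (tag): sum = 75+214+92+192 = 573; mod 256 = 61 → 3d.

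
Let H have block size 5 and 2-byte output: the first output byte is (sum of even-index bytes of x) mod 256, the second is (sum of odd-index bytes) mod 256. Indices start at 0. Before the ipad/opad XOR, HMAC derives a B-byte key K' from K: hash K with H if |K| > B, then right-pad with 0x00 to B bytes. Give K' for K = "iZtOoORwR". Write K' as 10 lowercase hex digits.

f06f000000

|K| = 9 > B = 5, so first hash the key.
H(K): even-index sum = 496 mod 256 = 240; odd-index sum = 367 mod 256 = 111 → f0 6f.
Zero-pad H(K) = f0 6f to 5 bytes: K' = f0 6f 00 00 00.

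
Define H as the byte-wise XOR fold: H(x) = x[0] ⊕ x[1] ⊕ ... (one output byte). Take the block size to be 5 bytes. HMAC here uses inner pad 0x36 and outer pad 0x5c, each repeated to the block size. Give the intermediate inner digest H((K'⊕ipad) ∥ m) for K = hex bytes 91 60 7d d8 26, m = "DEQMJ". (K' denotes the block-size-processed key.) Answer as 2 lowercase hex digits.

Key hex bytes 91 60 7d d8 26 is exactly B = 5 bytes: K' = 91 60 7d d8 26.
K' ⊕ ipad = a7 56 4b ee 10.
Inner input = a7 56 4b ee 10 ∥ 44 45 51 4d 4a.
Inner hash: XOR a7⊕56⊕4b⊕ee⊕10⊕44⊕45⊕51⊕4d⊕4a = 13.

13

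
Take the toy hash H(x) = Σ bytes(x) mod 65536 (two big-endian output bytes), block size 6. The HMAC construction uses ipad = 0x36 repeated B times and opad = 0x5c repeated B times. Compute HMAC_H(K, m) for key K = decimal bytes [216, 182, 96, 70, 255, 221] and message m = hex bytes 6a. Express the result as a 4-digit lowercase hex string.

033e

Key decimal bytes [216, 182, 96, 70, 255, 221] = d8 b6 60 46 ff dd is exactly B = 6 bytes: K' = d8 b6 60 46 ff dd.
K' ⊕ ipad = ee 80 56 70 c9 eb.  K' ⊕ opad = 84 ea 3c 1a a3 81.
Inner input = (K'⊕ipad) ∥ m = ee 80 56 70 c9 eb ∥ 6a.
Inner hash: sum = 238+128+86+112+201+235+106 = 1106 → 04 52.
Outer input = (K'⊕opad) ∥ inner = 84 ea 3c 1a a3 81 ∥ 04 52.
Outer hash (tag): sum = 132+234+60+26+163+129+4+82 = 830 → 03 3e.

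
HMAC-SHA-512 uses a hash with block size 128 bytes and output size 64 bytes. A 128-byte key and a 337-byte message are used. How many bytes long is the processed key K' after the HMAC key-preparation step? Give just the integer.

Key is 128 ≤ 128 bytes, zero-padded: |K'| = 128.

128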